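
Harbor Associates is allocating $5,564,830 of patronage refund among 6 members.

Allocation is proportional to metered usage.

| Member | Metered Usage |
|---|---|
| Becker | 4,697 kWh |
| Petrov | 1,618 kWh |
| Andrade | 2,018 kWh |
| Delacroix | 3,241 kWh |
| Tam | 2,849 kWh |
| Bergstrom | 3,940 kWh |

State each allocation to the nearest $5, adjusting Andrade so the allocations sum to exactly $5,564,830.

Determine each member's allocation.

Becker: $1,423,405 · Petrov: $490,330 · Andrade: $611,550 · Delacroix: $982,170 · Tam: $863,375 · Bergstrom: $1,194,000

Combined metered usage = 18,363.
Proportional shares: Becker 4,697/18,363 × $5,564,830 = 1,423,406.12; Petrov 1,618/18,363 × $5,564,830 = 490,328.10; Andrade 2,018/18,363 × $5,564,830 = 611,546.42; Delacroix 3,241/18,363 × $5,564,830 = 982,171.43; Tam 2,849/18,363 × $5,564,830 = 863,377.48; Bergstrom 3,940/18,363 × $5,564,830 = 1,194,000.45.
At nearest $5: Becker $1,423,405; Petrov $490,330; Andrade $611,545; Delacroix $982,170; Tam $863,375; Bergstrom $1,194,000. Sum = $5,564,825.
Difference $5,564,830 − $5,564,825 = +$5 applied to Andrade: Andrade becomes $611,550.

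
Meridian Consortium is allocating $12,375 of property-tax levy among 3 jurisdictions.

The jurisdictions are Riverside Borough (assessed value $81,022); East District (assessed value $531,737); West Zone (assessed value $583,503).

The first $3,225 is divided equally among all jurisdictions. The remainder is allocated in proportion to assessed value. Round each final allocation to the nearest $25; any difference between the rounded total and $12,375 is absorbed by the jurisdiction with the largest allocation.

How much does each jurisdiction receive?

First tranche $3,225 split equally: $1,075 each.
Remainder $9,150 by assessed value (total 1,196,262): Riverside Borough 619.72 → $625; East District 4,067.16 → $4,075; West Zone 4,463.11 → $4,475.
Rounding difference −$25 on remainder applied to West Zone.
Totals: Riverside Borough $1,075 + $625 = $1,700; East District $1,075 + $4,075 = $5,150; West Zone $1,075 + $4,450 = $5,525.

Riverside Borough: $1,700; East District: $5,150; West Zone: $5,525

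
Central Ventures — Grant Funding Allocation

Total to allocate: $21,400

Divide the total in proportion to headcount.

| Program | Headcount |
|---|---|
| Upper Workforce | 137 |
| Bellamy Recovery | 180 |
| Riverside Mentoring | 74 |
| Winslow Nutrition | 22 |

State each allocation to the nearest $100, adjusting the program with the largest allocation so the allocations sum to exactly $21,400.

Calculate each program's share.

Upper Workforce: $7,100; Bellamy Recovery: $9,400; Riverside Mentoring: $3,800; Winslow Nutrition: $1,100

Total headcount = 413.
Raw shares: Upper Workforce 137/413 × $21,400 = 7,098.79; Bellamy Recovery 180/413 × $21,400 = 9,326.88; Riverside Mentoring 74/413 × $21,400 = 3,834.38; Winslow Nutrition 22/413 × $21,400 = 1,139.95.
After rounding ($100): Upper Workforce $7,100; Bellamy Recovery $9,300; Riverside Mentoring $3,800; Winslow Nutrition $1,100. Sum = $21,300.
Difference $21,400 − $21,300 = +$100 applied to largest allocation (Bellamy Recovery): Bellamy Recovery becomes $9,400.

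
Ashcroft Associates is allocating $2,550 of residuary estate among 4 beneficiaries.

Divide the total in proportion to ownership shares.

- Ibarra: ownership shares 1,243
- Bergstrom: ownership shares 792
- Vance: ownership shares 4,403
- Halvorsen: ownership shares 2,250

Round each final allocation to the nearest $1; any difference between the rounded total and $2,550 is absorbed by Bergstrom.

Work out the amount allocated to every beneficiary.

Ownership shares total: 8,688.
Unrounded shares: Ibarra 1,243/8,688 × $2,550 = 364.83; Bergstrom 792/8,688 × $2,550 = 232.46; Vance 4,403/8,688 × $2,550 = 1,292.32; Halvorsen 2,250/8,688 × $2,550 = 660.39.
At nearest $1: Ibarra $365; Bergstrom $232; Vance $1,292; Halvorsen $660. Sum = $2,549.
Difference $2,550 − $2,549 = +$1 applied to Bergstrom: Bergstrom becomes $233.

Ibarra: $365 | Bergstrom: $233 | Vance: $1,292 | Halvorsen: $660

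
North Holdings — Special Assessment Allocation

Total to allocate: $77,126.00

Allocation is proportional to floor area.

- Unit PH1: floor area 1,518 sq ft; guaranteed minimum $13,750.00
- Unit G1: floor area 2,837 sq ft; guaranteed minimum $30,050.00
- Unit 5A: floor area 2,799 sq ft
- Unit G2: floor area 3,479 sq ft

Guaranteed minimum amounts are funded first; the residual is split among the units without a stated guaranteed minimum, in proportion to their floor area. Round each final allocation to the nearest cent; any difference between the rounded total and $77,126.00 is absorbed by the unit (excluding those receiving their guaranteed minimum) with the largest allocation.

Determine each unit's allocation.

Minimums first: Unit PH1 $13,750.00; Unit G1 $30,050.00. Balance $33,326.00.
Balance split over remaining floor area 6,278: Unit 5A 14,858.1513 → $14,858.15; Unit G2 18,467.8487 → $18,467.85.

Unit PH1: $13,750.00; Unit G1: $30,050.00; Unit 5A: $14,858.15; Unit G2: $18,467.85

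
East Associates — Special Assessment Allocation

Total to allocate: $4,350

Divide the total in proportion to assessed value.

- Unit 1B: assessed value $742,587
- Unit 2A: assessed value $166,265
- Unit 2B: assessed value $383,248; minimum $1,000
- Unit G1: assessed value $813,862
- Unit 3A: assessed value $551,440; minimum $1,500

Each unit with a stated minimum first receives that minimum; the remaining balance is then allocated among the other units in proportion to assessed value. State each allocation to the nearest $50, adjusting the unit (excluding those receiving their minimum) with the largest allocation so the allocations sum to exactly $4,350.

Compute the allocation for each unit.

Fund the minimums — Unit 2B $1,000; Unit 3A $1,500. Remaining pool $1,850.
Remaining pool split over remaining assessed value 1,722,714: Unit 1B 797.45 → $800; Unit 2A 178.55 → $200; Unit G1 874.00 → $850.

Unit 1B: $800 · Unit 2A: $200 · Unit 2B: $1,000 · Unit G1: $850 · Unit 3A: $1,500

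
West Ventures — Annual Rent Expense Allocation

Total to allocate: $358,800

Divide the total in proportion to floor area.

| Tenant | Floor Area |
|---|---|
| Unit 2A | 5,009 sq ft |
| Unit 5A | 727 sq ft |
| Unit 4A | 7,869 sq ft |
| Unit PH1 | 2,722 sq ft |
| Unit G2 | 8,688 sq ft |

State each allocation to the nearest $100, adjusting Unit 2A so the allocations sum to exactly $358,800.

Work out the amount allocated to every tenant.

Total floor area = 25,015.
Raw shares: Unit 2A 5,009/25,015 × $358,800 = 71,846.06; Unit 5A 727/25,015 × $358,800 = 10,427.65; Unit 4A 7,869/25,015 × $358,800 = 112,868.17; Unit PH1 2,722/25,015 × $358,800 = 39,042.72; Unit G2 8,688/25,015 × $358,800 = 124,615.41.
After rounding ($100): Unit 2A $71,800; Unit 5A $10,400; Unit 4A $112,900; Unit PH1 $39,000; Unit G2 $124,600. Sum = $358,700.
Difference $358,800 − $358,700 = +$100 applied to Unit 2A: Unit 2A becomes $71,900.

Unit 2A: $71,900 | Unit 5A: $10,400 | Unit 4A: $112,900 | Unit PH1: $39,000 | Unit G2: $124,600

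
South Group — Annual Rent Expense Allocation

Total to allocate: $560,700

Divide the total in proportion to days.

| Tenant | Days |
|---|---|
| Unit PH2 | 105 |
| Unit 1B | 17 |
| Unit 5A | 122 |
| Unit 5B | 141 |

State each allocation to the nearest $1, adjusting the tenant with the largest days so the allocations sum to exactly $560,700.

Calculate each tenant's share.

Sum of days: 105 + 17 + 122 + 141 = 385.
Pro-rata amounts: Unit PH2 152,918.18; Unit 1B 24,758.18; Unit 5A 177,676.36; Unit 5B 205,347.27.
At nearest $1: Unit PH2 $152,918; Unit 1B $24,758; Unit 5A $177,676; Unit 5B $205,347. Sum = $560,699.
Difference $560,700 − $560,699 = +$1 applied to largest days (Unit 5B): Unit 5B becomes $205,348.

Unit PH2: $152,918; Unit 1B: $24,758; Unit 5A: $177,676; Unit 5B: $205,348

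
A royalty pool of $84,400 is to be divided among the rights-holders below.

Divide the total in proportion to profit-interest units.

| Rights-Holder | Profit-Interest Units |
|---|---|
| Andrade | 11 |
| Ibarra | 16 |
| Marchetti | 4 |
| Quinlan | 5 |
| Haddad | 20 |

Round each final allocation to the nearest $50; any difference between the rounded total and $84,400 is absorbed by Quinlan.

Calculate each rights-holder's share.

Combined profit-interest units = 56.
Raw shares: Andrade 11/56 × $84,400 = 16,578.57; Ibarra 16/56 × $84,400 = 24,114.29; Marchetti 4/56 × $84,400 = 6,028.57; Quinlan 5/56 × $84,400 = 7,535.71; Haddad 20/56 × $84,400 = 30,142.86.
At nearest $50: Andrade $16,600; Ibarra $24,100; Marchetti $6,050; Quinlan $7,550; Haddad $30,150. Sum = $84,450.
Difference $84,400 − $84,450 = −$50 applied to Quinlan: Quinlan becomes $7,500.

Andrade: $16,600 | Ibarra: $24,100 | Marchetti: $6,050 | Quinlan: $7,500 | Haddad: $30,150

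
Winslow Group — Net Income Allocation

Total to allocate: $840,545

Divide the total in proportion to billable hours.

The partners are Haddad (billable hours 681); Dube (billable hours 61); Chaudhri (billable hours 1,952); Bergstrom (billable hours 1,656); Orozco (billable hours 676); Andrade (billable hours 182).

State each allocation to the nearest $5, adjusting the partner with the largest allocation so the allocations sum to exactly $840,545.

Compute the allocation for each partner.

Haddad: $109,910 · Dube: $9,845 · Chaudhri: $315,040 · Bergstrom: $267,270 · Orozco: $109,105 · Andrade: $29,375

Combined billable hours = 5,208.
Raw shares: Haddad 681/5,208 × $840,545 = 109,909.97; Dube 61/5,208 × $840,545 = 9,845.09; Chaudhri 1,952/5,208 × $840,545 = 315,042.98; Bergstrom 1,656/5,208 × $840,545 = 267,270.07; Orozco 676/5,208 × $840,545 = 109,103.00; Andrade 182/5,208 × $840,545 = 29,373.88.
After rounding ($5): Haddad $109,910; Dube $9,845; Chaudhri $315,045; Bergstrom $267,270; Orozco $109,105; Andrade $29,375. Sum = $840,550.
Difference $840,545 − $840,550 = −$5 applied to largest allocation (Chaudhri): Chaudhri becomes $315,040.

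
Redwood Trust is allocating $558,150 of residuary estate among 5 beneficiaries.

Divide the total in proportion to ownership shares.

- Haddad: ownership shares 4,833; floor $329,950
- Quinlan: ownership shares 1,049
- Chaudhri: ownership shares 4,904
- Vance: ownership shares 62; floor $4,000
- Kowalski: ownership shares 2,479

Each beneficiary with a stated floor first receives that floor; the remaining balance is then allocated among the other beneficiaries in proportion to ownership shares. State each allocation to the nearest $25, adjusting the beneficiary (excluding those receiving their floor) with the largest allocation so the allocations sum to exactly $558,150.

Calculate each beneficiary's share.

Guaranteed amounts: Haddad $329,950; Vance $4,000. Residual $224,200.
Residual split over remaining ownership shares 8,432: Quinlan 27,892.05 → $27,900; Chaudhri 130,393.36 → $130,400; Kowalski 65,914.59 → $65,925.
Rounding difference −$25 applied to Chaudhri → $130,375.

Haddad: $329,950 · Quinlan: $27,900 · Chaudhri: $130,375 · Vance: $4,000 · Kowalski: $65,925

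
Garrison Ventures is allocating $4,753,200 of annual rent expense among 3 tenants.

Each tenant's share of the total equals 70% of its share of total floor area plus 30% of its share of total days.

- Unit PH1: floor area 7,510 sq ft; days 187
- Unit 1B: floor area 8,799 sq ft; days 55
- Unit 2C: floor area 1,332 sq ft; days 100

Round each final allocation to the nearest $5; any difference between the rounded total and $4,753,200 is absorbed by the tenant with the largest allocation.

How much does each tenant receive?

Unit PH1: $2,196,140 · Unit 1B: $1,888,885 · Unit 2C: $668,175

Totals — floor area 17,641, days 342.
Composite weights (70% floor area + 30% days): Unit PH1 0.4620; Unit 1B 0.3974; Unit 2C 0.1406.
Pro-rata amounts: Unit PH1 2,196,140.33; Unit 1B 1,888,885.97; Unit 2C 668,173.70.
Rounded to nearest $5: Unit PH1 $2,196,140; Unit 1B $1,888,885; Unit 2C $668,175. Sum = $4,753,200.
Sum already equals the total — no adjustment.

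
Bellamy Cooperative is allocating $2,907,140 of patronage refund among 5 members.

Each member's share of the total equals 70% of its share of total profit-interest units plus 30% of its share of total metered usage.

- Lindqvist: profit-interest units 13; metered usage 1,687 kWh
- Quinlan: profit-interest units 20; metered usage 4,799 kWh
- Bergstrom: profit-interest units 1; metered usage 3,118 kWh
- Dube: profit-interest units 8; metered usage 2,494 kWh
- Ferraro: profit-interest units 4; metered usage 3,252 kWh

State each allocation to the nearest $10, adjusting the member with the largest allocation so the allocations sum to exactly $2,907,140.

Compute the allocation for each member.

Lindqvist: $670,960 · Quinlan: $1,157,450 · Bergstrom: $221,390 · Dube: $495,610 · Ferraro: $361,730

Totals — profit-interest units 46, metered usage 15,350.
Blended shares (70% profit-interest units + 30% metered usage): Lindqvist 0.2308; Quinlan 0.3981; Bergstrom 0.0762; Dube 0.1705; Ferraro 0.1244.
Unrounded shares: Lindqvist 670,958.52; Quinlan 1,157,446.85; Bergstrom 221,394.71; Dube 495,614.46; Ferraro 361,725.45.
At nearest $10: Lindqvist $670,960; Quinlan $1,157,450; Bergstrom $221,390; Dube $495,610; Ferraro $361,730. Sum = $2,907,140.
No rounding difference to absorb.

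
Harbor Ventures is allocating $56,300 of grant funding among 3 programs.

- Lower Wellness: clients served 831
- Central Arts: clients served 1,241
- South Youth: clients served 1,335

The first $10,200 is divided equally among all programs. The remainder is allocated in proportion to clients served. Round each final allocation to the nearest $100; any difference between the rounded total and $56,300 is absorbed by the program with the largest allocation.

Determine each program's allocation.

$10,200 shared equally gives $3,400 per program.
Remainder $46,100 by clients served (total 3,407): Lower Wellness 11,244.23 → $11,200; Central Arts 16,791.93 → $16,800; South Youth 18,063.84 → $18,100.
Totals: Lower Wellness $3,400 + $11,200 = $14,600; Central Arts $3,400 + $16,800 = $20,200; South Youth $3,400 + $18,100 = $21,500.

Lower Wellness: $14,600; Central Arts: $20,200; South Youth: $21,500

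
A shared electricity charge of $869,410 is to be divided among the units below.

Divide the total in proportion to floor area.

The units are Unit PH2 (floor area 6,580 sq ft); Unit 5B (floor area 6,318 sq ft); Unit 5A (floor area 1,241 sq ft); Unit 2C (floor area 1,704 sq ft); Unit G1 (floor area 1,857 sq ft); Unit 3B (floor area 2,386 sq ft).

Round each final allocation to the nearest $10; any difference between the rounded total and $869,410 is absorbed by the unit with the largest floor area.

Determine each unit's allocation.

Combined floor area = 20,086.
Raw shares: Unit PH2 6,580/20,086 × $869,410 = 284,811.20; Unit 5B 6,318/20,086 × $869,410 = 273,470.70; Unit 5A 1,241/20,086 × $869,410 = 53,715.91; Unit 2C 1,704/20,086 × $869,410 = 73,756.58; Unit G1 1,857/20,086 × $869,410 = 80,379.09; Unit 3B 2,386/20,086 × $869,410 = 103,276.52.
Rounded to nearest $10: Unit PH2 $284,810; Unit 5B $273,470; Unit 5A $53,720; Unit 2C $73,760; Unit G1 $80,380; Unit 3B $103,280. Sum = $869,420.
Difference $869,410 − $869,420 = −$10 applied to largest floor area (Unit PH2): Unit PH2 becomes $284,800.

Unit PH2: $284,800 · Unit 5B: $273,470 · Unit 5A: $53,720 · Unit 2C: $73,760 · Unit G1: $80,380 · Unit 3B: $103,280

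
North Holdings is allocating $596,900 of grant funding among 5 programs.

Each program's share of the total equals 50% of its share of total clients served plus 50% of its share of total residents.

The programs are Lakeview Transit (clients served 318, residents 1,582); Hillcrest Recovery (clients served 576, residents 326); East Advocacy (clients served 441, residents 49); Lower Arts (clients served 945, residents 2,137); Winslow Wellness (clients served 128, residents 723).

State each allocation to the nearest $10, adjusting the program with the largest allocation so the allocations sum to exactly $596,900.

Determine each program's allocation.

Lakeview Transit: $137,430 | Hillcrest Recovery: $91,590 | East Advocacy: $57,690 | Lower Arts: $249,530 | Winslow Wellness: $60,660

Totals — clients served 2,408, residents 4,817.
Composite weights (50% clients served + 50% residents): Lakeview Transit 0.2302; Hillcrest Recovery 0.1534; East Advocacy 0.0967; Lower Arts 0.4180; Winslow Wellness 0.1016.
Pro-rata amounts: Lakeview Transit 137,430.25; Hillcrest Recovery 91,588.23; East Advocacy 57,693.92; Lower Arts 249,527.77; Winslow Wellness 60,659.83.
At nearest $10: Lakeview Transit $137,430; Hillcrest Recovery $91,590; East Advocacy $57,690; Lower Arts $249,530; Winslow Wellness $60,660. Sum = $596,900.
Rounded total matches; no reconciliation needed.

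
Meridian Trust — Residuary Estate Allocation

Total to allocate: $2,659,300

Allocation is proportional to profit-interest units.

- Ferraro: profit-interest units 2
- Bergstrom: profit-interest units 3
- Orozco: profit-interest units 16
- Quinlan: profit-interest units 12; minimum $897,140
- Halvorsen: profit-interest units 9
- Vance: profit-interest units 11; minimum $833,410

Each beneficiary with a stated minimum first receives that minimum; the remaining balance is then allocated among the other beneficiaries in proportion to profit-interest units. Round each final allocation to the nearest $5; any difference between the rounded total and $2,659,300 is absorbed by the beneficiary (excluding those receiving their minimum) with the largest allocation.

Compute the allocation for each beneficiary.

Minimums first: Quinlan $897,140; Vance $833,410. Remaining pool $928,750.
Remaining pool split over remaining profit-interest units 30: Ferraro 61,916.67 → $61,915; Bergstrom 92,875.00 → $92,875; Orozco 495,333.33 → $495,335; Halvorsen 278,625.00 → $278,625.

Ferraro: $61,915 | Bergstrom: $92,875 | Orozco: $495,335 | Quinlan: $897,140 | Halvorsen: $278,625 | Vance: $833,410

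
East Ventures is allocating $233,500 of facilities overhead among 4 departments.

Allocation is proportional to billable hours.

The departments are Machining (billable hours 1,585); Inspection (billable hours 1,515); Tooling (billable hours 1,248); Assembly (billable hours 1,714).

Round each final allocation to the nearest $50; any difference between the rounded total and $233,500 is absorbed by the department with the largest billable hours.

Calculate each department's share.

Machining: $61,050; Inspection: $58,350; Tooling: $48,050; Assembly: $66,050

Combined billable hours = 6,062.
Proportional shares: Machining 1,585/6,062 × $233,500 = 61,052.05; Inspection 1,515/6,062 × $233,500 = 58,355.74; Tooling 1,248/6,062 × $233,500 = 48,071.26; Assembly 1,714/6,062 × $233,500 = 66,020.95.
Rounded to nearest $50: Machining $61,050; Inspection $58,350; Tooling $48,050; Assembly $66,000. Sum = $233,450.
Difference $233,500 − $233,450 = +$50 applied to largest billable hours (Assembly): Assembly becomes $66,050.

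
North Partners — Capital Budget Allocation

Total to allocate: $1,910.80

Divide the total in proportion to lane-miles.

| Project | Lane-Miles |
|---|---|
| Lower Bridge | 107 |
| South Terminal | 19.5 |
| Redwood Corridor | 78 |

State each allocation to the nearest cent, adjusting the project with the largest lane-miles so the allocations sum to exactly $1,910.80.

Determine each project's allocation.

Lower Bridge: $999.79 | South Terminal: $182.20 | Redwood Corridor: $728.81

Lane-miles total: 107 + 19.5 + 78 = 204.5.
Pro-rata amounts: Lower Bridge 999.7829; South Terminal 182.2034; Redwood Corridor 728.8137.
Rounded to nearest cent: Lower Bridge $999.78; South Terminal $182.20; Redwood Corridor $728.81. Sum = $1,910.79.
Difference $1,910.80 − $1,910.79 = +$0.01 applied to largest lane-miles (Lower Bridge): Lower Bridge becomes $999.79.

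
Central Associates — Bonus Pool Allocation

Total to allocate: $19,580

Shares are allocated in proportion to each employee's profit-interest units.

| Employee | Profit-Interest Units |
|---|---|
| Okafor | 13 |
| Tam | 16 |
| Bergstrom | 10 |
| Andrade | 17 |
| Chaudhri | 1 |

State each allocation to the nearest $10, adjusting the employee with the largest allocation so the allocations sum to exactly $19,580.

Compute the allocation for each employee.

Okafor: $4,470 · Tam: $5,500 · Bergstrom: $3,440 · Andrade: $5,830 · Chaudhri: $340

Combined profit-interest units = 57.
Proportional shares: Okafor 13/57 × $19,580 = 4,465.61; Tam 16/57 × $19,580 = 5,496.14; Bergstrom 10/57 × $19,580 = 3,435.09; Andrade 17/57 × $19,580 = 5,839.65; Chaudhri 1/57 × $19,580 = 343.51.
Rounded to nearest $10: Okafor $4,470; Tam $5,500; Bergstrom $3,440; Andrade $5,840; Chaudhri $340. Sum = $19,590.
Difference $19,580 − $19,590 = −$10 applied to largest allocation (Andrade): Andrade becomes $5,830.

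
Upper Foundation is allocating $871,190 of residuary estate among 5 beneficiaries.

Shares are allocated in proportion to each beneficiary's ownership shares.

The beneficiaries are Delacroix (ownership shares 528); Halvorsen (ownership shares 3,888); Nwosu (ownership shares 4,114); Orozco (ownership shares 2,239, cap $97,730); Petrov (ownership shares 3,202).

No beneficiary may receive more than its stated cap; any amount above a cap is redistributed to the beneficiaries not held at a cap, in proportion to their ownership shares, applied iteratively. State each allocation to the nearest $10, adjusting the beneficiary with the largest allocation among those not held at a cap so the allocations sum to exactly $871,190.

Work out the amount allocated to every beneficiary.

Ownership shares total: 13,971.
Unconstrained shares: Delacroix 32,924.51; Halvorsen 242,444.11; Nwosu 256,536.80; Orozco 139,617.38; Petrov 199,667.19.
Cap binds for Orozco ($97,730); balance $773,460 reallocated over remaining ownership shares 11,732.
Redistributed shares: Delacroix 34,809.66 → $34,810; Halvorsen 256,325.65 → $256,330; Nwosu 271,225.23 → $271,230; Petrov 211,099.46 → $211,100.
Rounding difference −$10 applied to Nwosu → $271,220.

Delacroix: $34,810 | Halvorsen: $256,330 | Nwosu: $271,220 | Orozco: $97,730 | Petrov: $211,100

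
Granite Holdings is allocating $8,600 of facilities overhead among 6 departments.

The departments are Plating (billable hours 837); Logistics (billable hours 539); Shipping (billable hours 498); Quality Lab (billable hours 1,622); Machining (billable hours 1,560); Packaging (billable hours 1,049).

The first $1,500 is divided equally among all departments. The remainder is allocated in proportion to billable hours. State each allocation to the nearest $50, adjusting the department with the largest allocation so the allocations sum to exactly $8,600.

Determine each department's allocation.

$1,500 shared equally gives $250 per department.
Remainder $7,100 by billable hours (total 6,105): Plating 973.42 → $950; Logistics 626.85 → $650; Shipping 579.16 → $600; Quality Lab 1,886.36 → $1,900; Machining 1,814.25 → $1,800; Packaging 1,219.97 → $1,200.
Totals: Plating $250 + $950 = $1,200; Logistics $250 + $650 = $900; Shipping $250 + $600 = $850; Quality Lab $250 + $1,900 = $2,150; Machining $250 + $1,800 = $2,050; Packaging $250 + $1,200 = $1,450.

Plating: $1,200 | Logistics: $900 | Shipping: $850 | Quality Lab: $2,150 | Machining: $2,050 | Packaging: $1,450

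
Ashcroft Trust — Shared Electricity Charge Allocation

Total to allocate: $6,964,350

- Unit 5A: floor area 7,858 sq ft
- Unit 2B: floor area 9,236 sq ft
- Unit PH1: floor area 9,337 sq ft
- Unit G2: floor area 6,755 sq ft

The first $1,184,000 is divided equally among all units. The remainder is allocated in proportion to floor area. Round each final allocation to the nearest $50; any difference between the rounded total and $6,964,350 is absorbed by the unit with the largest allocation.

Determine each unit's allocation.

First tranche $1,184,000 split equally: $296,000 each.
Remainder $5,780,350 by floor area (total 33,186): Unit 5A 1,368,709.40 → $1,368,700; Unit 2B 1,608,729.96 → $1,608,750; Unit PH1 1,626,322.18 → $1,626,300; Unit G2 1,176,588.45 → $1,176,600.
Totals: Unit 5A $296,000 + $1,368,700 = $1,664,700; Unit 2B $296,000 + $1,608,750 = $1,904,750; Unit PH1 $296,000 + $1,626,300 = $1,922,300; Unit G2 $296,000 + $1,176,600 = $1,472,600.

Unit 5A: $1,664,700 | Unit 2B: $1,904,750 | Unit PH1: $1,922,300 | Unit G2: $1,472,600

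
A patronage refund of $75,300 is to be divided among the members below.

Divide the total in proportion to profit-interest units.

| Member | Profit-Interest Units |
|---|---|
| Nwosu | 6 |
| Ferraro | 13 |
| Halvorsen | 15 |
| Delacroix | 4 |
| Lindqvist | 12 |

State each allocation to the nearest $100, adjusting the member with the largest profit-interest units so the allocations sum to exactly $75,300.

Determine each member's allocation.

Nwosu: $9,000; Ferraro: $19,600; Halvorsen: $22,600; Delacroix: $6,000; Lindqvist: $18,100

Sum of profit-interest units: 6 + 13 + 15 + 4 + 12 = 50.
Raw shares: Nwosu 9,036.00; Ferraro 19,578.00; Halvorsen 22,590.00; Delacroix 6,024.00; Lindqvist 18,072.00.
After rounding ($100): Nwosu $9,000; Ferraro $19,600; Halvorsen $22,600; Delacroix $6,000; Lindqvist $18,100. Sum = $75,300.
Rounded total matches; no reconciliation needed.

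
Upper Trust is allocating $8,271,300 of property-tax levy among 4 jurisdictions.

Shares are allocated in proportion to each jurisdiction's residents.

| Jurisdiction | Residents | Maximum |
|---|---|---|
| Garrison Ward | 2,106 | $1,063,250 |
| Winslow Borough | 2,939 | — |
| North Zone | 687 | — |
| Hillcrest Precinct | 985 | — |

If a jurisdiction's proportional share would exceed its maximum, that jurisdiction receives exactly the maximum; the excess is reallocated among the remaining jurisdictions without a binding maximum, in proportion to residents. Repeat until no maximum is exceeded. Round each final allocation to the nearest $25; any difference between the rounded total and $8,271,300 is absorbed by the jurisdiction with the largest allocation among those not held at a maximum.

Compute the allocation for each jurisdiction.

Combined residents = 6,717.
Unconstrained shares: Garrison Ward 2,593,324.07; Winslow Borough 3,619,078.56; North Zone 845,970.39; Hillcrest Precinct 1,212,926.98.
Capped: Garrison Ward ($1,063,250); residual $7,208,050 reallocated over remaining residents 4,611.
Remaining shares: Winslow Borough 4,594,330.72 → $4,594,325; North Zone 1,073,938.48 → $1,073,950; Hillcrest Precinct 1,539,780.80 → $1,539,775.

Garrison Ward: $1,063,250 · Winslow Borough: $4,594,325 · North Zone: $1,073,950 · Hillcrest Precinct: $1,539,775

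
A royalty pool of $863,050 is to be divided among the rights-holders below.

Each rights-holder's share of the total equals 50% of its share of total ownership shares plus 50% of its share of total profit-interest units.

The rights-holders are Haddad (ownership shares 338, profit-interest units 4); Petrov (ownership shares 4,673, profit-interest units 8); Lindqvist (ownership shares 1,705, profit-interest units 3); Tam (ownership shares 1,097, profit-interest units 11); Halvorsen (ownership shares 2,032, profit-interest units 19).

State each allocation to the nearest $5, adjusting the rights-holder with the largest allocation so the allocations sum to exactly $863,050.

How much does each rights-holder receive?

Ownership shares total 9,845; profit-interest units total 45.
Combined weights (50% ownership shares + 50% profit-interest units): Haddad 0.0616; Petrov 0.3262; Lindqvist 0.1199; Tam 0.1779; Halvorsen 0.3143.
Pro-rata amounts: Haddad 53,172.96; Petrov 281,542.00; Lindqvist 103,501.71; Tam 153,567.48; Halvorsen 271,265.85.
Rounded to nearest $5: Haddad $53,175; Petrov $281,540; Lindqvist $103,500; Tam $153,565; Halvorsen $271,265. Sum = $863,045.
Difference $863,050 − $863,045 = +$5 applied to largest allocation (Petrov): Petrov becomes $281,545.

Haddad: $53,175 · Petrov: $281,545 · Lindqvist: $103,500 · Tam: $153,565 · Halvorsen: $271,265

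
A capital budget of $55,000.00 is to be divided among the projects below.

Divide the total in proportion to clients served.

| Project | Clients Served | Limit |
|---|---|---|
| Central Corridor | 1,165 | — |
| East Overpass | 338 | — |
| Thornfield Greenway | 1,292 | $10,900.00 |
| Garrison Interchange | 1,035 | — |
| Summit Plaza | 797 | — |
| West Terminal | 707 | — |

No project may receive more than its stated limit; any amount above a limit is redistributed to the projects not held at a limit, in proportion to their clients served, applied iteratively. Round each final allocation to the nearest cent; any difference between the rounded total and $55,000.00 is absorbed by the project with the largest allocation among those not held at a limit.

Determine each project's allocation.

Clients served total: 5,334.
Proportional shares (ignoring caps): Central Corridor 12,012.5609; East Overpass 3,485.1894; Thornfield Greenway 13,322.0847; Garrison Interchange 10,672.1035; Summit Plaza 8,218.0352; West Terminal 7,290.0262.
Capped: Thornfield Greenway ($10,900.00); balance $44,100.00 reallocated over remaining clients served 4,042.
Redistributed shares: Central Corridor 12,710.6630 → $12,710.66; East Overpass 3,687.7288 → $3,687.73; Garrison Interchange 11,292.3058 → $11,292.31; Summit Plaza 8,695.6210 → $8,695.62; West Terminal 7,713.6813 → $7,713.68.

Central Corridor: $12,710.66; East Overpass: $3,687.73; Thornfield Greenway: $10,900.00; Garrison Interchange: $11,292.31; Summit Plaza: $8,695.62; West Terminal: $7,713.68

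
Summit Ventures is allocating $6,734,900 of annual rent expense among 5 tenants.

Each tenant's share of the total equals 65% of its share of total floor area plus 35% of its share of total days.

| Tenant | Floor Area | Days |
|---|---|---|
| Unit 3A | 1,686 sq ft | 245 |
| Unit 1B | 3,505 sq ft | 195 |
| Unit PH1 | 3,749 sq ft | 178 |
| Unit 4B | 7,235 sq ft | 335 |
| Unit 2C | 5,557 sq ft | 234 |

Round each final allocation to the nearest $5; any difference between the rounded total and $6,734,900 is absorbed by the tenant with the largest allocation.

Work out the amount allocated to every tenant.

Unit 3A: $826,165; Unit 1B: $1,093,290; Unit PH1: $1,108,680; Unit 4B: $2,122,675; Unit 2C: $1,584,090

Totals — floor area 21,732, days 1,187.
Blended shares (65% floor area + 35% days): Unit 3A 0.1227; Unit 1B 0.1623; Unit PH1 0.1646; Unit 4B 0.3152; Unit 2C 0.2352.
Raw shares: Unit 3A 826,162.67; Unit 1B 1,093,288.30; Unit PH1 1,108,679.95; Unit 4B 2,122,678.25; Unit 2C 1,584,090.84.
Rounded to nearest $5: Unit 3A $826,165; Unit 1B $1,093,290; Unit PH1 $1,108,680; Unit 4B $2,122,680; Unit 2C $1,584,090. Sum = $6,734,905.
Difference $6,734,900 − $6,734,905 = −$5 applied to largest allocation (Unit 4B): Unit 4B becomes $2,122,675.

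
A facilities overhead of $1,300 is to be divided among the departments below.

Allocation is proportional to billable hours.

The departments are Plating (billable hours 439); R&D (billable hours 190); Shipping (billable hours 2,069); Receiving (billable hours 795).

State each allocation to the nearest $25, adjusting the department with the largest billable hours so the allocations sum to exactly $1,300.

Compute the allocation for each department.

Plating: $175 | R&D: $75 | Shipping: $750 | Receiving: $300

Billable hours total: 3,493.
Unrounded shares: Plating 439/3,493 × $1,300 = 163.38; R&D 190/3,493 × $1,300 = 70.71; Shipping 2,069/3,493 × $1,300 = 770.03; Receiving 795/3,493 × $1,300 = 295.88.
At nearest $25: Plating $175; R&D $75; Shipping $775; Receiving $300. Sum = $1,325.
Difference $1,300 − $1,325 = −$25 applied to largest billable hours (Shipping): Shipping becomes $750.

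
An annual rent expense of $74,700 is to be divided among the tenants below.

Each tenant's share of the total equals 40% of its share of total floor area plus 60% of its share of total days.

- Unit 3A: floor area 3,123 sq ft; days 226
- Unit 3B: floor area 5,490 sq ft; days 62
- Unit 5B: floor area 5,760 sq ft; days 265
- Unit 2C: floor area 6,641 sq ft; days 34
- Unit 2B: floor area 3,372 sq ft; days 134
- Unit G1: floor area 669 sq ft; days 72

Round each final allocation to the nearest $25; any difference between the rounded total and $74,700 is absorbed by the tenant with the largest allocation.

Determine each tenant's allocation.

Unit 3A: $16,500; Unit 3B: $10,050; Unit 5B: $21,825; Unit 2C: $9,850; Unit 2B: $11,600; Unit G1: $4,875

Totals — floor area 25,055, days 793.
Composite weights (40% floor area + 60% days): Unit 3A 0.2209; Unit 3B 0.1346; Unit 5B 0.2925; Unit 2C 0.1317; Unit 2B 0.1552; Unit G1 0.0652.
Proportional shares: Unit 3A 16,497.83; Unit 3B 10,051.46; Unit 5B 21,846.92; Unit 2C 9,841.56; Unit 2B 11,594.99; Unit G1 4,867.24.
Rounded to nearest $25: Unit 3A $16,500; Unit 3B $10,050; Unit 5B $21,850; Unit 2C $9,850; Unit 2B $11,600; Unit G1 $4,875. Sum = $74,725.
Difference $74,700 − $74,725 = −$25 applied to largest allocation (Unit 5B): Unit 5B becomes $21,825.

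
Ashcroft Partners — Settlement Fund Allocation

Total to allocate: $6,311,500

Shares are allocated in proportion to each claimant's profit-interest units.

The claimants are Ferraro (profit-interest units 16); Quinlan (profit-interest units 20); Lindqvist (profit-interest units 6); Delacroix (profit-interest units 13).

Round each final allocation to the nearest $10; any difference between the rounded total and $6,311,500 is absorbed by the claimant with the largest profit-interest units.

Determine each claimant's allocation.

Ferraro: $1,836,070 | Quinlan: $2,295,090 | Lindqvist: $688,530 | Delacroix: $1,491,810

Total profit-interest units = 16 + 20 + 6 + 13 = 55.
Raw shares: Ferraro 1,836,072.73; Quinlan 2,295,090.91; Lindqvist 688,527.27; Delacroix 1,491,809.09.
Rounded to nearest $10: Ferraro $1,836,070; Quinlan $2,295,090; Lindqvist $688,530; Delacroix $1,491,810. Sum = $6,311,500.
Sum already equals the total — no adjustment.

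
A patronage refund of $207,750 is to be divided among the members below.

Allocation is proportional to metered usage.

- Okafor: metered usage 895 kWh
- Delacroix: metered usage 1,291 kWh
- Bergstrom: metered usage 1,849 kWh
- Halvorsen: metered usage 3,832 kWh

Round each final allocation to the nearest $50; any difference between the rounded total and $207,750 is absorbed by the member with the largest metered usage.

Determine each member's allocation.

Metered usage total: 895 + 1,291 + 1,849 + 3,832 = 7,867.
Proportional shares: Okafor 23,634.96; Delacroix 34,092.44; Bergstrom 48,827.98; Halvorsen 101,194.61.
At nearest $50: Okafor $23,650; Delacroix $34,100; Bergstrom $48,850; Halvorsen $101,200. Sum = $207,800.
Difference $207,750 − $207,800 = −$50 applied to largest metered usage (Halvorsen): Halvorsen becomes $101,150.

Okafor: $23,650 · Delacroix: $34,100 · Bergstrom: $48,850 · Halvorsen: $101,150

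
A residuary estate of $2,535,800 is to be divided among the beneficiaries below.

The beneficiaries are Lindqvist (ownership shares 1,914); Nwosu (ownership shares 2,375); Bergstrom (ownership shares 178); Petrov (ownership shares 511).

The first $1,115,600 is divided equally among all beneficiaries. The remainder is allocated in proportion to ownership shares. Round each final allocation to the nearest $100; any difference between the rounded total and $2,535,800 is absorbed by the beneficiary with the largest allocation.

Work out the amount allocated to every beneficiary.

Lindqvist: $825,000 | Nwosu: $956,400 | Bergstrom: $329,700 | Petrov: $424,700

First tranche $1,115,600 split equally: $278,900 each.
Remainder $1,420,200 by ownership shares (total 4,978): Lindqvist 546,055.20 → $546,100; Nwosu 677,576.34 → $677,600; Bergstrom 50,782.56 → $50,800; Petrov 145,785.90 → $145,800.
Rounding difference −$100 on remainder applied to Nwosu.
Totals: Lindqvist $278,900 + $546,100 = $825,000; Nwosu $278,900 + $677,500 = $956,400; Bergstrom $278,900 + $50,800 = $329,700; Petrov $278,900 + $145,800 = $424,700.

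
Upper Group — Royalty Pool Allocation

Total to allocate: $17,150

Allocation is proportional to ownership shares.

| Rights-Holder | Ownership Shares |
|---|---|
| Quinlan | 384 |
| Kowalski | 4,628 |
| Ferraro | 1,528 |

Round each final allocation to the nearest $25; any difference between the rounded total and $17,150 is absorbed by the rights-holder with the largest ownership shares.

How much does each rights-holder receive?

Quinlan: $1,000; Kowalski: $12,150; Ferraro: $4,000

Total ownership shares = 384 + 4,628 + 1,528 = 6,540.
Raw shares: Quinlan 1,006.97; Kowalski 12,136.12; Ferraro 4,006.91.
Rounded to nearest $25: Quinlan $1,000; Kowalski $12,125; Ferraro $4,000. Sum = $17,125.
Difference $17,150 − $17,125 = +$25 applied to largest ownership shares (Kowalski): Kowalski becomes $12,150.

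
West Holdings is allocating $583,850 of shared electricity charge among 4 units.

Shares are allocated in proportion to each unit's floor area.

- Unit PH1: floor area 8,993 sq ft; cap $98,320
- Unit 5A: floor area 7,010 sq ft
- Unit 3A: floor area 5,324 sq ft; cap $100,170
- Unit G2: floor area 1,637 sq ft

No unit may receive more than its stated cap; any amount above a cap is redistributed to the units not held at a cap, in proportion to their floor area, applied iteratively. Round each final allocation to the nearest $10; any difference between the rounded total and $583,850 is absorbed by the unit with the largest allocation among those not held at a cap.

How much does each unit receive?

Combined floor area = 22,964.
Pro-rata shares before constraints: Unit PH1 228,643.23; Unit 5A 178,226.29; Unit 3A 135,360.45; Unit G2 41,620.03.
Cap binds for Unit PH1 ($98,320), Unit 3A ($100,170); balance $385,360 reallocated over remaining floor area 8,647.
Shares after redistribution: Unit 5A 312,405.87 → $312,410; Unit G2 72,954.13 → $72,950.

Unit PH1: $98,320 | Unit 5A: $312,410 | Unit 3A: $100,170 | Unit G2: $72,950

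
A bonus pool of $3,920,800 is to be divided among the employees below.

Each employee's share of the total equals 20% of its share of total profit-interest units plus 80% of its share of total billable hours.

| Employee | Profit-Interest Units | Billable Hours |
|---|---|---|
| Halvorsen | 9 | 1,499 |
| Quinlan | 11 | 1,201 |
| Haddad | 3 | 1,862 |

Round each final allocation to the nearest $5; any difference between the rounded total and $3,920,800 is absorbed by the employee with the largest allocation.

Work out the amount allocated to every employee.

Totals — profit-interest units 23, billable hours 4,562.
Combined weights (20% profit-interest units + 80% billable hours): Halvorsen 0.3411; Quinlan 0.3063; Haddad 0.3526.
Unrounded shares: Halvorsen 1,337,494.79; Quinlan 1,200,790.31; Haddad 1,382,514.90.
At nearest $5: Halvorsen $1,337,495; Quinlan $1,200,790; Haddad $1,382,515. Sum = $3,920,800.
Rounded total matches; no reconciliation needed.

Halvorsen: $1,337,495 | Quinlan: $1,200,790 | Haddad: $1,382,515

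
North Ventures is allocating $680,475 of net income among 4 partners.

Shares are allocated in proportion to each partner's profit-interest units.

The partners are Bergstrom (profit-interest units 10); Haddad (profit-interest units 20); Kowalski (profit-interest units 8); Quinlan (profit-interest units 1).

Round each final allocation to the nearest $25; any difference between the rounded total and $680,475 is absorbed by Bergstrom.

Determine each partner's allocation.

Sum of profit-interest units: 39.
Pro-rata amounts: Bergstrom 10/39 × $680,475 = 174,480.77; Haddad 20/39 × $680,475 = 348,961.54; Kowalski 8/39 × $680,475 = 139,584.62; Quinlan 1/39 × $680,475 = 17,448.08.
At nearest $25: Bergstrom $174,475; Haddad $348,950; Kowalski $139,575; Quinlan $17,450. Sum = $680,450.
Difference $680,475 − $680,450 = +$25 applied to Bergstrom: Bergstrom becomes $174,500.

Bergstrom: $174,500 | Haddad: $348,950 | Kowalski: $139,575 | Quinlan: $17,450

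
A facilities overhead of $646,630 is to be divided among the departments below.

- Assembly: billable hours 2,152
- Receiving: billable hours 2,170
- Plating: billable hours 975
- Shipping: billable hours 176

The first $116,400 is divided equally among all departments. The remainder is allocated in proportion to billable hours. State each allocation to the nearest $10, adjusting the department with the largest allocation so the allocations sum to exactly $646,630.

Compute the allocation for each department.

Equal tier: $116,400 ÷ 4 = $29,100 apiece.
Remainder $530,230 by billable hours (total 5,473): Assembly 208,488.02 → $208,490; Receiving 210,231.88 → $210,230; Plating 94,459.03 → $94,460; Shipping 17,051.07 → $17,050.
Totals: Assembly $29,100 + $208,490 = $237,590; Receiving $29,100 + $210,230 = $239,330; Plating $29,100 + $94,460 = $123,560; Shipping $29,100 + $17,050 = $46,150.

Assembly: $237,590 · Receiving: $239,330 · Plating: $123,560 · Shipping: $46,150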